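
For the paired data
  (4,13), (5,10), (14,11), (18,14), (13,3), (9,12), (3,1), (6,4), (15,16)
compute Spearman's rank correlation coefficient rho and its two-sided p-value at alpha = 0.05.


Step 1: Rank x and y separately (midranks; no ties here).
rank(x): 4->2, 5->3, 14->7, 18->9, 13->6, 9->5, 3->1, 6->4, 15->8
rank(y): 13->7, 10->4, 11->5, 14->8, 3->2, 12->6, 1->1, 4->3, 16->9
Step 2: d_i = R_x(i) - R_y(i); compute d_i^2.
  (2-7)^2=25, (3-4)^2=1, (7-5)^2=4, (9-8)^2=1, (6-2)^2=16, (5-6)^2=1, (1-1)^2=0, (4-3)^2=1, (8-9)^2=1
sum(d^2) = 50.
Step 3: rho = 1 - 6*50 / (9*(9^2 - 1)) = 1 - 300/720 = 0.583333.
Step 4: Under H0, t = rho * sqrt((n-2)/(1-rho^2)) = 1.9001 ~ t(7).
Step 5: Two-sided p-value from the t-distribution with 7 df = 0.099186.
Step 6: alpha = 0.05. fail to reject H0.

rho = 0.5833, p = 0.099186, fail to reject H0 at alpha = 0.05.


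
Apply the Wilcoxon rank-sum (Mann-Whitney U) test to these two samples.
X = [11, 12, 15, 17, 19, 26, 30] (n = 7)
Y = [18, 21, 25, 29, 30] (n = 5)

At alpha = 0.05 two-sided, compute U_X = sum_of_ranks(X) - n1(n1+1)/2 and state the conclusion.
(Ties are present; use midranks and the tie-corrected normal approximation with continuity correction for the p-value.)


Step 1: Combine and sort all 12 observations; assign midranks.
sorted (value, group): (11,X), (12,X), (15,X), (17,X), (18,Y), (19,X), (21,Y), (25,Y), (26,X), (29,Y), (30,X), (30,Y)
ranks: 11->1, 12->2, 15->3, 17->4, 18->5, 19->6, 21->7, 25->8, 26->9, 29->10, 30->11.5, 30->11.5
Step 2: Rank sum for X: R1 = 1 + 2 + 3 + 4 + 6 + 9 + 11.5 = 36.5.
Step 3: U_X = R1 - n1(n1+1)/2 = 36.5 - 7*8/2 = 36.5 - 28 = 8.5.
       U_Y = n1*n2 - U_X = 35 - 8.5 = 26.5.
Step 4: Ties are present, so use the tie-corrected normal approximation (with continuity correction) for the p-value.
Step 5: p-value = 0.166721; compare to alpha = 0.05. fail to reject H0.

U_X = 8.5, p = 0.166721, fail to reject H0 at alpha = 0.05.


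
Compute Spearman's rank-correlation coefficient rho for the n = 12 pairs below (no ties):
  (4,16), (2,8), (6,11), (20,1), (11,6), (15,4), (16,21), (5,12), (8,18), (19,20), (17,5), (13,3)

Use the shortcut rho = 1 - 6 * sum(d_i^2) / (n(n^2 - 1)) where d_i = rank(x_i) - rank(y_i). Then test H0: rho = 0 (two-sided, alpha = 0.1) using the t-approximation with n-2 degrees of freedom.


Step 1: Rank x and y separately (midranks; no ties here).
rank(x): 4->2, 2->1, 6->4, 20->12, 11->6, 15->8, 16->9, 5->3, 8->5, 19->11, 17->10, 13->7
rank(y): 16->9, 8->6, 11->7, 1->1, 6->5, 4->3, 21->12, 12->8, 18->10, 20->11, 5->4, 3->2
Step 2: d_i = R_x(i) - R_y(i); compute d_i^2.
  (2-9)^2=49, (1-6)^2=25, (4-7)^2=9, (12-1)^2=121, (6-5)^2=1, (8-3)^2=25, (9-12)^2=9, (3-8)^2=25, (5-10)^2=25, (11-11)^2=0, (10-4)^2=36, (7-2)^2=25
sum(d^2) = 350.
Step 3: rho = 1 - 6*350 / (12*(12^2 - 1)) = 1 - 2100/1716 = -0.223776.
Step 4: Under H0, t = rho * sqrt((n-2)/(1-rho^2)) = -0.7261 ~ t(10).
Step 5: Two-sided p-value from the t-distribution with 10 df = 0.484452.
Step 6: alpha = 0.1. fail to reject H0.

rho = -0.2238, p = 0.484452, fail to reject H0 at alpha = 0.1.


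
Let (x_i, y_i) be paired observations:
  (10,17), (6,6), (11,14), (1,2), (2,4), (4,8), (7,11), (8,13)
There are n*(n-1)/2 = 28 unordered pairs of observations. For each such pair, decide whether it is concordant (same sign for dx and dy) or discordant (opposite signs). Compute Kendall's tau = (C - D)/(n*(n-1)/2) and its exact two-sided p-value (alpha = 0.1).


Step 1: Enumerate the 28 unordered pairs (i,j) with i<j and classify each by sign(x_j-x_i) * sign(y_j-y_i).
  (1,2):dx=-4,dy=-11->C; (1,3):dx=+1,dy=-3->D; (1,4):dx=-9,dy=-15->C; (1,5):dx=-8,dy=-13->C
  (1,6):dx=-6,dy=-9->C; (1,7):dx=-3,dy=-6->C; (1,8):dx=-2,dy=-4->C; (2,3):dx=+5,dy=+8->C
  (2,4):dx=-5,dy=-4->C; (2,5):dx=-4,dy=-2->C; (2,6):dx=-2,dy=+2->D; (2,7):dx=+1,dy=+5->C
  (2,8):dx=+2,dy=+7->C; (3,4):dx=-10,dy=-12->C; (3,5):dx=-9,dy=-10->C; (3,6):dx=-7,dy=-6->C
  (3,7):dx=-4,dy=-3->C; (3,8):dx=-3,dy=-1->C; (4,5):dx=+1,dy=+2->C; (4,6):dx=+3,dy=+6->C
  (4,7):dx=+6,dy=+9->C; (4,8):dx=+7,dy=+11->C; (5,6):dx=+2,dy=+4->C; (5,7):dx=+5,dy=+7->C
  (5,8):dx=+6,dy=+9->C; (6,7):dx=+3,dy=+3->C; (6,8):dx=+4,dy=+5->C; (7,8):dx=+1,dy=+2->C
Step 2: C = 26, D = 2, total pairs = 28.
Step 3: tau = (C - D)/(n(n-1)/2) = (26 - 2)/28 = 0.857143.
Step 4: Exact two-sided p-value (enumerate n! = 40320 permutations of y under H0): p = 0.001736.
Step 5: alpha = 0.1. reject H0.

tau_b = 0.8571 (C=26, D=2), p = 0.001736, reject H0.


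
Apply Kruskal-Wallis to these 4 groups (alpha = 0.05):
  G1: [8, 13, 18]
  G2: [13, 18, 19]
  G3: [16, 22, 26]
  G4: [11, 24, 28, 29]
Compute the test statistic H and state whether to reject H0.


Step 1: Combine all N = 13 observations and assign midranks.
sorted (value, group, rank): (8,G1,1), (11,G4,2), (13,G1,3.5), (13,G2,3.5), (16,G3,5), (18,G1,6.5), (18,G2,6.5), (19,G2,8), (22,G3,9), (24,G4,10), (26,G3,11), (28,G4,12), (29,G4,13)
Step 2: Sum ranks within each group.
R_1 = 11 (n_1 = 3)
R_2 = 18 (n_2 = 3)
R_3 = 25 (n_3 = 3)
R_4 = 37 (n_4 = 4)
Step 3: H = 12/(N(N+1)) * sum(R_i^2/n_i) - 3(N+1)
     = 12/(13*14) * (11^2/3 + 18^2/3 + 25^2/3 + 37^2/4) - 3*14
     = 0.065934 * 698.917 - 42
     = 4.082418.
Step 4: Ties present; correction factor C = 1 - 12/(13^3 - 13) = 0.994505. Corrected H = 4.082418 / 0.994505 = 4.104972.
Step 5: Under H0, H ~ chi^2(3); p-value = 0.250350.
Step 6: alpha = 0.05. fail to reject H0.

H = 4.1050, df = 3, p = 0.250350, fail to reject H0.


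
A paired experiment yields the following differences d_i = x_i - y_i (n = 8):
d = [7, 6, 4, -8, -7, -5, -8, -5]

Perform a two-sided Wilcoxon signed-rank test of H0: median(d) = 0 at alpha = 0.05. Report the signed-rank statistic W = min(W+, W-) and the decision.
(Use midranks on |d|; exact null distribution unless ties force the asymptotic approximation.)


Step 1: Drop any zero differences (none here) and take |d_i|.
|d| = [7, 6, 4, 8, 7, 5, 8, 5]
Step 2: Midrank |d_i| (ties get averaged ranks).
ranks: |7|->5.5, |6|->4, |4|->1, |8|->7.5, |7|->5.5, |5|->2.5, |8|->7.5, |5|->2.5
Step 3: Attach original signs; sum ranks with positive sign and with negative sign.
W+ = 5.5 + 4 + 1 = 10.5
W- = 7.5 + 5.5 + 2.5 + 7.5 + 2.5 = 25.5
(Check: W+ + W- = 36 should equal n(n+1)/2 = 36.)
Step 4: Test statistic W = min(W+, W-) = 10.5.
Step 5: Ties in |d|, so use the tie-corrected normal approximation.
        E[W] = n(n+1)/4 = 8*9/4 = 18.
        Tie groups: |d|=5 (t=2), |d|=7 (t=2), |d|=8 (t=2); sum(t^3 - t) = 18.
        Var[W] = n(n+1)(2n+1)/24 - sum(t^3-t)/48 = 1224/24 - 18/48 = 50.625.
        z = (W - E[W]) / sqrt(Var[W]) = (10.5 - 18) / 7.1151 = -1.0541.
        Two-sided p = 2*Phi(z) = 0.291841.
Step 6: alpha = 0.05. fail to reject H0.

W+ = 10.5, W- = 25.5, W = min = 10.5, p = 0.291841, fail to reject H0.


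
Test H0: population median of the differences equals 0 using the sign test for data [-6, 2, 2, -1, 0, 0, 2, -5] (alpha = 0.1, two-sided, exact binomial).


Step 1: Discard zero differences. Original n = 8; n_eff = number of nonzero differences = 6.
Nonzero differences (with sign): -6, +2, +2, -1, +2, -5
Step 2: Count signs: positive = 3, negative = 3.
Step 3: Under H0: P(positive) = 0.5, so the number of positives S ~ Bin(6, 0.5).
Step 4: Two-sided exact p-value = sum of Bin(6,0.5) probabilities at or below the observed probability = 1.000000.
Step 5: alpha = 0.1. fail to reject H0.

n_eff = 6, pos = 3, neg = 3, p = 1.000000, fail to reject H0.


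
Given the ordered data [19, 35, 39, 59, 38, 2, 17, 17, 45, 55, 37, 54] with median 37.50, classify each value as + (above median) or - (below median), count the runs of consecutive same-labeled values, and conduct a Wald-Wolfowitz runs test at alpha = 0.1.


Step 1: Compute median = 37.50; label A = above, B = below.
Labels in order: BBAAABBBAABA  (n_A = 6, n_B = 6)
Step 2: Count runs R = 6.
Step 3: Under H0 (random ordering), E[R] = 2*n_A*n_B/(n_A+n_B) + 1 = 2*6*6/12 + 1 = 7.0000.
        Var[R] = 2*n_A*n_B*(2*n_A*n_B - n_A - n_B) / ((n_A+n_B)^2 * (n_A+n_B-1)) = 4320/1584 = 2.7273.
        SD[R] = 1.6514.
Step 4: Continuity-corrected z = (R + 0.5 - E[R]) / SD[R] = (6 + 0.5 - 7.0000) / 1.6514 = -0.3028.
Step 5: Two-sided p-value via normal approximation = 2*(1 - Phi(|z|)) = 0.762069.
Step 6: alpha = 0.1. fail to reject H0.

R = 6, z = -0.3028, p = 0.762069, fail to reject H0.


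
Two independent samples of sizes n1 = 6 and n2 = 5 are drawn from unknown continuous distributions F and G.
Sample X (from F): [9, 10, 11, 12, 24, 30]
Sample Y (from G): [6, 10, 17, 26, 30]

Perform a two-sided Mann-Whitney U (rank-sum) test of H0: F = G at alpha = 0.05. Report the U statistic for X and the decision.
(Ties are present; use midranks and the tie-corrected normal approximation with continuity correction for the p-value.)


Step 1: Combine and sort all 11 observations; assign midranks.
sorted (value, group): (6,Y), (9,X), (10,X), (10,Y), (11,X), (12,X), (17,Y), (24,X), (26,Y), (30,X), (30,Y)
ranks: 6->1, 9->2, 10->3.5, 10->3.5, 11->5, 12->6, 17->7, 24->8, 26->9, 30->10.5, 30->10.5
Step 2: Rank sum for X: R1 = 2 + 3.5 + 5 + 6 + 8 + 10.5 = 35.
Step 3: U_X = R1 - n1(n1+1)/2 = 35 - 6*7/2 = 35 - 21 = 14.
       U_Y = n1*n2 - U_X = 30 - 14 = 16.
Step 4: Ties are present, so use the tie-corrected normal approximation (with continuity correction) for the p-value.
Step 5: p-value = 0.926933; compare to alpha = 0.05. fail to reject H0.

U_X = 14, p = 0.926933, fail to reject H0 at alpha = 0.05.


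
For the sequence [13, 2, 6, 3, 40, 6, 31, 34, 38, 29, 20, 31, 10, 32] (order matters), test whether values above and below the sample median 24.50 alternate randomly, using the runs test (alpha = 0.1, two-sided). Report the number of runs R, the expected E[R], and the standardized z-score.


Step 1: Compute median = 24.50; label A = above, B = below.
Labels in order: BBBBABAAAABABA  (n_A = 7, n_B = 7)
Step 2: Count runs R = 8.
Step 3: Under H0 (random ordering), E[R] = 2*n_A*n_B/(n_A+n_B) + 1 = 2*7*7/14 + 1 = 8.0000.
        Var[R] = 2*n_A*n_B*(2*n_A*n_B - n_A - n_B) / ((n_A+n_B)^2 * (n_A+n_B-1)) = 8232/2548 = 3.2308.
        SD[R] = 1.7974.
Step 4: R = E[R], so z = 0 with no continuity correction.
Step 5: Two-sided p-value via normal approximation = 2*(1 - Phi(|z|)) = 1.000000.
Step 6: alpha = 0.1. fail to reject H0.

R = 8, z = 0.0000, p = 1.000000, fail to reject H0.


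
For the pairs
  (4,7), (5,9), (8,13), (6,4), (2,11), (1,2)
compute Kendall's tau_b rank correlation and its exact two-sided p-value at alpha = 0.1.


Step 1: Enumerate the 15 unordered pairs (i,j) with i<j and classify each by sign(x_j-x_i) * sign(y_j-y_i).
  (1,2):dx=+1,dy=+2->C; (1,3):dx=+4,dy=+6->C; (1,4):dx=+2,dy=-3->D; (1,5):dx=-2,dy=+4->D
  (1,6):dx=-3,dy=-5->C; (2,3):dx=+3,dy=+4->C; (2,4):dx=+1,dy=-5->D; (2,5):dx=-3,dy=+2->D
  (2,6):dx=-4,dy=-7->C; (3,4):dx=-2,dy=-9->C; (3,5):dx=-6,dy=-2->C; (3,6):dx=-7,dy=-11->C
  (4,5):dx=-4,dy=+7->D; (4,6):dx=-5,dy=-2->C; (5,6):dx=-1,dy=-9->C
Step 2: C = 10, D = 5, total pairs = 15.
Step 3: tau = (C - D)/(n(n-1)/2) = (10 - 5)/15 = 0.333333.
Step 4: Exact two-sided p-value (enumerate n! = 720 permutations of y under H0): p = 0.469444.
Step 5: alpha = 0.1. fail to reject H0.

tau_b = 0.3333 (C=10, D=5), p = 0.469444, fail to reject H0.


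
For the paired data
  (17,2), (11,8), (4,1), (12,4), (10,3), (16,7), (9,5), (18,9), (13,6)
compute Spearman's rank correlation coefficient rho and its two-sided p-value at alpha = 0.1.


Step 1: Rank x and y separately (midranks; no ties here).
rank(x): 17->8, 11->4, 4->1, 12->5, 10->3, 16->7, 9->2, 18->9, 13->6
rank(y): 2->2, 8->8, 1->1, 4->4, 3->3, 7->7, 5->5, 9->9, 6->6
Step 2: d_i = R_x(i) - R_y(i); compute d_i^2.
  (8-2)^2=36, (4-8)^2=16, (1-1)^2=0, (5-4)^2=1, (3-3)^2=0, (7-7)^2=0, (2-5)^2=9, (9-9)^2=0, (6-6)^2=0
sum(d^2) = 62.
Step 3: rho = 1 - 6*62 / (9*(9^2 - 1)) = 1 - 372/720 = 0.483333.
Step 4: Under H0, t = rho * sqrt((n-2)/(1-rho^2)) = 1.4607 ~ t(7).
Step 5: Two-sided p-value from the t-distribution with 7 df = 0.187470.
Step 6: alpha = 0.1. fail to reject H0.

rho = 0.4833, p = 0.187470, fail to reject H0 at alpha = 0.1.


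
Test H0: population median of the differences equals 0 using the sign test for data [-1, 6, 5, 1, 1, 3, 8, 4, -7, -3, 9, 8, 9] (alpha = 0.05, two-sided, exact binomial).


Step 1: Discard zero differences. Original n = 13; n_eff = number of nonzero differences = 13.
Nonzero differences (with sign): -1, +6, +5, +1, +1, +3, +8, +4, -7, -3, +9, +8, +9
Step 2: Count signs: positive = 10, negative = 3.
Step 3: Under H0: P(positive) = 0.5, so the number of positives S ~ Bin(13, 0.5).
Step 4: Two-sided exact p-value = sum of Bin(13,0.5) probabilities at or below the observed probability = 0.092285.
Step 5: alpha = 0.05. fail to reject H0.

n_eff = 13, pos = 10, neg = 3, p = 0.092285, fail to reject H0.


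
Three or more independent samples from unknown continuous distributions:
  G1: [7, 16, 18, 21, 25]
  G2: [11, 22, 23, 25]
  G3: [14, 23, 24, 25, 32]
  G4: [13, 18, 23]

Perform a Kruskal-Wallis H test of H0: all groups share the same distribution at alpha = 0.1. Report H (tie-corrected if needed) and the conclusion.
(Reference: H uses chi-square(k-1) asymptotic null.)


Step 1: Combine all N = 17 observations and assign midranks.
sorted (value, group, rank): (7,G1,1), (11,G2,2), (13,G4,3), (14,G3,4), (16,G1,5), (18,G1,6.5), (18,G4,6.5), (21,G1,8), (22,G2,9), (23,G2,11), (23,G3,11), (23,G4,11), (24,G3,13), (25,G1,15), (25,G2,15), (25,G3,15), (32,G3,17)
Step 2: Sum ranks within each group.
R_1 = 35.5 (n_1 = 5)
R_2 = 37 (n_2 = 4)
R_3 = 60 (n_3 = 5)
R_4 = 20.5 (n_4 = 3)
Step 3: H = 12/(N(N+1)) * sum(R_i^2/n_i) - 3(N+1)
     = 12/(17*18) * (35.5^2/5 + 37^2/4 + 60^2/5 + 20.5^2/3) - 3*18
     = 0.039216 * 1454.38 - 54
     = 3.034641.
Step 4: Ties present; correction factor C = 1 - 54/(17^3 - 17) = 0.988971. Corrected H = 3.034641 / 0.988971 = 3.068484.
Step 5: Under H0, H ~ chi^2(3); p-value = 0.381186.
Step 6: alpha = 0.1. fail to reject H0.

H = 3.0685, df = 3, p = 0.381186, fail to reject H0.


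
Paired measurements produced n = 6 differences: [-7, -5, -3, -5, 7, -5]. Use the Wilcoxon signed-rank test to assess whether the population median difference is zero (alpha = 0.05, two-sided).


Step 1: Drop any zero differences (none here) and take |d_i|.
|d| = [7, 5, 3, 5, 7, 5]
Step 2: Midrank |d_i| (ties get averaged ranks).
ranks: |7|->5.5, |5|->3, |3|->1, |5|->3, |7|->5.5, |5|->3
Step 3: Attach original signs; sum ranks with positive sign and with negative sign.
W+ = 5.5 = 5.5
W- = 5.5 + 3 + 1 + 3 + 3 = 15.5
(Check: W+ + W- = 21 should equal n(n+1)/2 = 21.)
Step 4: Test statistic W = min(W+, W-) = 5.5.
Step 5: Ties in |d|, so use the tie-corrected normal approximation.
        E[W] = n(n+1)/4 = 6*7/4 = 10.5.
        Tie groups: |d|=5 (t=3), |d|=7 (t=2); sum(t^3 - t) = 30.
        Var[W] = n(n+1)(2n+1)/24 - sum(t^3-t)/48 = 546/24 - 30/48 = 22.125.
        z = (W - E[W]) / sqrt(Var[W]) = (5.5 - 10.5) / 4.7037 = -1.0630.
        Two-sided p = 2*Phi(z) = 0.287787.
Step 6: alpha = 0.05. fail to reject H0.

W+ = 5.5, W- = 15.5, W = min = 5.5, p = 0.287787, fail to reject H0.


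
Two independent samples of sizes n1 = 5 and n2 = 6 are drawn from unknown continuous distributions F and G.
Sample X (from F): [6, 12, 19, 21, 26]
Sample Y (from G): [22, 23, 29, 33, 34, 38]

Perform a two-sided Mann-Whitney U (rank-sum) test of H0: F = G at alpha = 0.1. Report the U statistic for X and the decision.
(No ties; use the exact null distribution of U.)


Step 1: Combine and sort all 11 observations; assign midranks.
sorted (value, group): (6,X), (12,X), (19,X), (21,X), (22,Y), (23,Y), (26,X), (29,Y), (33,Y), (34,Y), (38,Y)
ranks: 6->1, 12->2, 19->3, 21->4, 22->5, 23->6, 26->7, 29->8, 33->9, 34->10, 38->11
Step 2: Rank sum for X: R1 = 1 + 2 + 3 + 4 + 7 = 17.
Step 3: U_X = R1 - n1(n1+1)/2 = 17 - 5*6/2 = 17 - 15 = 2.
       U_Y = n1*n2 - U_X = 30 - 2 = 28.
Step 4: No ties, so the exact null distribution of U (based on enumerating the C(11,5) = 462 equally likely rank assignments) gives the two-sided p-value.
Step 5: p-value = 0.017316; compare to alpha = 0.1. reject H0.

U_X = 2, p = 0.017316, reject H0 at alpha = 0.1.


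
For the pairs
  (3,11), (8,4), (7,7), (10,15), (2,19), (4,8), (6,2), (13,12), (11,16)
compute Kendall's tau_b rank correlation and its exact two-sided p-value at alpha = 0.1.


Step 1: Enumerate the 36 unordered pairs (i,j) with i<j and classify each by sign(x_j-x_i) * sign(y_j-y_i).
  (1,2):dx=+5,dy=-7->D; (1,3):dx=+4,dy=-4->D; (1,4):dx=+7,dy=+4->C; (1,5):dx=-1,dy=+8->D
  (1,6):dx=+1,dy=-3->D; (1,7):dx=+3,dy=-9->D; (1,8):dx=+10,dy=+1->C; (1,9):dx=+8,dy=+5->C
  (2,3):dx=-1,dy=+3->D; (2,4):dx=+2,dy=+11->C; (2,5):dx=-6,dy=+15->D; (2,6):dx=-4,dy=+4->D
  (2,7):dx=-2,dy=-2->C; (2,8):dx=+5,dy=+8->C; (2,9):dx=+3,dy=+12->C; (3,4):dx=+3,dy=+8->C
  (3,5):dx=-5,dy=+12->D; (3,6):dx=-3,dy=+1->D; (3,7):dx=-1,dy=-5->C; (3,8):dx=+6,dy=+5->C
  (3,9):dx=+4,dy=+9->C; (4,5):dx=-8,dy=+4->D; (4,6):dx=-6,dy=-7->C; (4,7):dx=-4,dy=-13->C
  (4,8):dx=+3,dy=-3->D; (4,9):dx=+1,dy=+1->C; (5,6):dx=+2,dy=-11->D; (5,7):dx=+4,dy=-17->D
  (5,8):dx=+11,dy=-7->D; (5,9):dx=+9,dy=-3->D; (6,7):dx=+2,dy=-6->D; (6,8):dx=+9,dy=+4->C
  (6,9):dx=+7,dy=+8->C; (7,8):dx=+7,dy=+10->C; (7,9):dx=+5,dy=+14->C; (8,9):dx=-2,dy=+4->D
Step 2: C = 18, D = 18, total pairs = 36.
Step 3: tau = (C - D)/(n(n-1)/2) = (18 - 18)/36 = 0.000000.
Step 4: Exact two-sided p-value (enumerate n! = 362880 permutations of y under H0): p = 1.000000.
Step 5: alpha = 0.1. fail to reject H0.

tau_b = 0.0000 (C=18, D=18), p = 1.000000, fail to reject H0.


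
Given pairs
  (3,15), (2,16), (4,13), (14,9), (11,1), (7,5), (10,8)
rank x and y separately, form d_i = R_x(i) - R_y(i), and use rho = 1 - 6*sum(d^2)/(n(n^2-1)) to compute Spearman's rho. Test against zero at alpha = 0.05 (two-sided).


Step 1: Rank x and y separately (midranks; no ties here).
rank(x): 3->2, 2->1, 4->3, 14->7, 11->6, 7->4, 10->5
rank(y): 15->6, 16->7, 13->5, 9->4, 1->1, 5->2, 8->3
Step 2: d_i = R_x(i) - R_y(i); compute d_i^2.
  (2-6)^2=16, (1-7)^2=36, (3-5)^2=4, (7-4)^2=9, (6-1)^2=25, (4-2)^2=4, (5-3)^2=4
sum(d^2) = 98.
Step 3: rho = 1 - 6*98 / (7*(7^2 - 1)) = 1 - 588/336 = -0.750000.
Step 4: Under H0, t = rho * sqrt((n-2)/(1-rho^2)) = -2.5355 ~ t(5).
Step 5: Two-sided p-value from the t-distribution with 5 df = 0.052181.
Step 6: alpha = 0.05. fail to reject H0.

rho = -0.7500, p = 0.052181, fail to reject H0 at alpha = 0.05.


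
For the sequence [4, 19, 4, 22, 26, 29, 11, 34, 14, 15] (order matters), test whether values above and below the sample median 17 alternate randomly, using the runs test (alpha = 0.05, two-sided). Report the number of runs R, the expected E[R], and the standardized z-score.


Step 1: Compute median = 17; label A = above, B = below.
Labels in order: BABAAABABB  (n_A = 5, n_B = 5)
Step 2: Count runs R = 7.
Step 3: Under H0 (random ordering), E[R] = 2*n_A*n_B/(n_A+n_B) + 1 = 2*5*5/10 + 1 = 6.0000.
        Var[R] = 2*n_A*n_B*(2*n_A*n_B - n_A - n_B) / ((n_A+n_B)^2 * (n_A+n_B-1)) = 2000/900 = 2.2222.
        SD[R] = 1.4907.
Step 4: Continuity-corrected z = (R - 0.5 - E[R]) / SD[R] = (7 - 0.5 - 6.0000) / 1.4907 = 0.3354.
Step 5: Two-sided p-value via normal approximation = 2*(1 - Phi(|z|)) = 0.737316.
Step 6: alpha = 0.05. fail to reject H0.

R = 7, z = 0.3354, p = 0.737316, fail to reject H0.


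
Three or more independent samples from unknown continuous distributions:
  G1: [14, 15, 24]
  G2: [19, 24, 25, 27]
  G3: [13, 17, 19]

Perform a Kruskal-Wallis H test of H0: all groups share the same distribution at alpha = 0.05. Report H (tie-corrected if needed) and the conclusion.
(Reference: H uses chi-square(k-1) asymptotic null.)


Step 1: Combine all N = 10 observations and assign midranks.
sorted (value, group, rank): (13,G3,1), (14,G1,2), (15,G1,3), (17,G3,4), (19,G2,5.5), (19,G3,5.5), (24,G1,7.5), (24,G2,7.5), (25,G2,9), (27,G2,10)
Step 2: Sum ranks within each group.
R_1 = 12.5 (n_1 = 3)
R_2 = 32 (n_2 = 4)
R_3 = 10.5 (n_3 = 3)
Step 3: H = 12/(N(N+1)) * sum(R_i^2/n_i) - 3(N+1)
     = 12/(10*11) * (12.5^2/3 + 32^2/4 + 10.5^2/3) - 3*11
     = 0.109091 * 344.833 - 33
     = 4.618182.
Step 4: Ties present; correction factor C = 1 - 12/(10^3 - 10) = 0.987879. Corrected H = 4.618182 / 0.987879 = 4.674847.
Step 5: Under H0, H ~ chi^2(2); p-value = 0.096576.
Step 6: alpha = 0.05. fail to reject H0.

H = 4.6748, df = 2, p = 0.096576, fail to reject H0.


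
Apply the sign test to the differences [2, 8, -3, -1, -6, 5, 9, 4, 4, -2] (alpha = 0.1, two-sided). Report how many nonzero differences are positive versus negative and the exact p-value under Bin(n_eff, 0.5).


Step 1: Discard zero differences. Original n = 10; n_eff = number of nonzero differences = 10.
Nonzero differences (with sign): +2, +8, -3, -1, -6, +5, +9, +4, +4, -2
Step 2: Count signs: positive = 6, negative = 4.
Step 3: Under H0: P(positive) = 0.5, so the number of positives S ~ Bin(10, 0.5).
Step 4: Two-sided exact p-value = sum of Bin(10,0.5) probabilities at or below the observed probability = 0.753906.
Step 5: alpha = 0.1. fail to reject H0.

n_eff = 10, pos = 6, neg = 4, p = 0.753906, fail to reject H0.


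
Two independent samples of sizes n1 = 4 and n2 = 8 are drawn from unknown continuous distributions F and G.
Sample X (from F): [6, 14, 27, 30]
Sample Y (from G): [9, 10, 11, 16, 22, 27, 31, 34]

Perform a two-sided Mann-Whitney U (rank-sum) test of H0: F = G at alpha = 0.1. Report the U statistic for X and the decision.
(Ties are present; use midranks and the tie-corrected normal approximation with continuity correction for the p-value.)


Step 1: Combine and sort all 12 observations; assign midranks.
sorted (value, group): (6,X), (9,Y), (10,Y), (11,Y), (14,X), (16,Y), (22,Y), (27,X), (27,Y), (30,X), (31,Y), (34,Y)
ranks: 6->1, 9->2, 10->3, 11->4, 14->5, 16->6, 22->7, 27->8.5, 27->8.5, 30->10, 31->11, 34->12
Step 2: Rank sum for X: R1 = 1 + 5 + 8.5 + 10 = 24.5.
Step 3: U_X = R1 - n1(n1+1)/2 = 24.5 - 4*5/2 = 24.5 - 10 = 14.5.
       U_Y = n1*n2 - U_X = 32 - 14.5 = 17.5.
Step 4: Ties are present, so use the tie-corrected normal approximation (with continuity correction) for the p-value.
Step 5: p-value = 0.864901; compare to alpha = 0.1. fail to reject H0.

U_X = 14.5, p = 0.864901, fail to reject H0 at alpha = 0.1.


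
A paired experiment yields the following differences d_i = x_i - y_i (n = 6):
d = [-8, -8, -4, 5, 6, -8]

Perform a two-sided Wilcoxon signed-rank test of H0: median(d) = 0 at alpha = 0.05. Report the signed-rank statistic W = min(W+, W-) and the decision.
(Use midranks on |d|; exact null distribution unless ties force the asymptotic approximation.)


Step 1: Drop any zero differences (none here) and take |d_i|.
|d| = [8, 8, 4, 5, 6, 8]
Step 2: Midrank |d_i| (ties get averaged ranks).
ranks: |8|->5, |8|->5, |4|->1, |5|->2, |6|->3, |8|->5
Step 3: Attach original signs; sum ranks with positive sign and with negative sign.
W+ = 2 + 3 = 5
W- = 5 + 5 + 1 + 5 = 16
(Check: W+ + W- = 21 should equal n(n+1)/2 = 21.)
Step 4: Test statistic W = min(W+, W-) = 5.
Step 5: Ties in |d|, so use the tie-corrected normal approximation.
        E[W] = n(n+1)/4 = 6*7/4 = 10.5.
        Tie groups: |d|=8 (t=3); sum(t^3 - t) = 24.
        Var[W] = n(n+1)(2n+1)/24 - sum(t^3-t)/48 = 546/24 - 24/48 = 22.25.
        z = (W - E[W]) / sqrt(Var[W]) = (5 - 10.5) / 4.7170 = -1.1660.
        Two-sided p = 2*Phi(z) = 0.243615.
Step 6: alpha = 0.05. fail to reject H0.

W+ = 5, W- = 16, W = min = 5, p = 0.243615, fail to reject H0.


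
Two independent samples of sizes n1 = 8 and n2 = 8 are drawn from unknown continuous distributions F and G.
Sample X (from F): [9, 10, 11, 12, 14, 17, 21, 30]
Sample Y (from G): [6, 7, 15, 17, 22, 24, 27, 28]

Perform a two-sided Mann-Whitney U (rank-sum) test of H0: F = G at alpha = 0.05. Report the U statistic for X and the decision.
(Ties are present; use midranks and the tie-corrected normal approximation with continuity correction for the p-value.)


Step 1: Combine and sort all 16 observations; assign midranks.
sorted (value, group): (6,Y), (7,Y), (9,X), (10,X), (11,X), (12,X), (14,X), (15,Y), (17,X), (17,Y), (21,X), (22,Y), (24,Y), (27,Y), (28,Y), (30,X)
ranks: 6->1, 7->2, 9->3, 10->4, 11->5, 12->6, 14->7, 15->8, 17->9.5, 17->9.5, 21->11, 22->12, 24->13, 27->14, 28->15, 30->16
Step 2: Rank sum for X: R1 = 3 + 4 + 5 + 6 + 7 + 9.5 + 11 + 16 = 61.5.
Step 3: U_X = R1 - n1(n1+1)/2 = 61.5 - 8*9/2 = 61.5 - 36 = 25.5.
       U_Y = n1*n2 - U_X = 64 - 25.5 = 38.5.
Step 4: Ties are present, so use the tie-corrected normal approximation (with continuity correction) for the p-value.
Step 5: p-value = 0.528309; compare to alpha = 0.05. fail to reject H0.

U_X = 25.5, p = 0.528309, fail to reject H0 at alpha = 0.05.


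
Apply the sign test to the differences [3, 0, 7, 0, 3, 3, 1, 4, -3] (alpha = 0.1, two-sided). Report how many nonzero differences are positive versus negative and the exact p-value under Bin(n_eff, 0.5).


Step 1: Discard zero differences. Original n = 9; n_eff = number of nonzero differences = 7.
Nonzero differences (with sign): +3, +7, +3, +3, +1, +4, -3
Step 2: Count signs: positive = 6, negative = 1.
Step 3: Under H0: P(positive) = 0.5, so the number of positives S ~ Bin(7, 0.5).
Step 4: Two-sided exact p-value = sum of Bin(7,0.5) probabilities at or below the observed probability = 0.125000.
Step 5: alpha = 0.1. fail to reject H0.

n_eff = 7, pos = 6, neg = 1, p = 0.125000, fail to reject H0.


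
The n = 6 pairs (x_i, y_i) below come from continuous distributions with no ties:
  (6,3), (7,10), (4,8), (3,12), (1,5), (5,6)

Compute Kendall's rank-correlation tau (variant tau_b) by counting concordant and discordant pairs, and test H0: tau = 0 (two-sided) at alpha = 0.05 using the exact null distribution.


Step 1: Enumerate the 15 unordered pairs (i,j) with i<j and classify each by sign(x_j-x_i) * sign(y_j-y_i).
  (1,2):dx=+1,dy=+7->C; (1,3):dx=-2,dy=+5->D; (1,4):dx=-3,dy=+9->D; (1,5):dx=-5,dy=+2->D
  (1,6):dx=-1,dy=+3->D; (2,3):dx=-3,dy=-2->C; (2,4):dx=-4,dy=+2->D; (2,5):dx=-6,dy=-5->C
  (2,6):dx=-2,dy=-4->C; (3,4):dx=-1,dy=+4->D; (3,5):dx=-3,dy=-3->C; (3,6):dx=+1,dy=-2->D
  (4,5):dx=-2,dy=-7->C; (4,6):dx=+2,dy=-6->D; (5,6):dx=+4,dy=+1->C
Step 2: C = 7, D = 8, total pairs = 15.
Step 3: tau = (C - D)/(n(n-1)/2) = (7 - 8)/15 = -0.066667.
Step 4: Exact two-sided p-value (enumerate n! = 720 permutations of y under H0): p = 1.000000.
Step 5: alpha = 0.05. fail to reject H0.

tau_b = -0.0667 (C=7, D=8), p = 1.000000, fail to reject H0.


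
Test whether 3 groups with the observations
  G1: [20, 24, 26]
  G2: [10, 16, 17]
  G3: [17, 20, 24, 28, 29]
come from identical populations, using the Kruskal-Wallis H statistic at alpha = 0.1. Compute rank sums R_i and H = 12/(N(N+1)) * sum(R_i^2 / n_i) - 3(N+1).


Step 1: Combine all N = 11 observations and assign midranks.
sorted (value, group, rank): (10,G2,1), (16,G2,2), (17,G2,3.5), (17,G3,3.5), (20,G1,5.5), (20,G3,5.5), (24,G1,7.5), (24,G3,7.5), (26,G1,9), (28,G3,10), (29,G3,11)
Step 2: Sum ranks within each group.
R_1 = 22 (n_1 = 3)
R_2 = 6.5 (n_2 = 3)
R_3 = 37.5 (n_3 = 5)
Step 3: H = 12/(N(N+1)) * sum(R_i^2/n_i) - 3(N+1)
     = 12/(11*12) * (22^2/3 + 6.5^2/3 + 37.5^2/5) - 3*12
     = 0.090909 * 456.667 - 36
     = 5.515152.
Step 4: Ties present; correction factor C = 1 - 18/(11^3 - 11) = 0.986364. Corrected H = 5.515152 / 0.986364 = 5.591398.
Step 5: Under H0, H ~ chi^2(2); p-value = 0.061072.
Step 6: alpha = 0.1. reject H0.

H = 5.5914, df = 2, p = 0.061072, reject H0.


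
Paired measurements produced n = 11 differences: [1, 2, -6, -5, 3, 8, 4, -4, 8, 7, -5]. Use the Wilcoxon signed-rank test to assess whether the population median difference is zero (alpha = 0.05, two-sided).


Step 1: Drop any zero differences (none here) and take |d_i|.
|d| = [1, 2, 6, 5, 3, 8, 4, 4, 8, 7, 5]
Step 2: Midrank |d_i| (ties get averaged ranks).
ranks: |1|->1, |2|->2, |6|->8, |5|->6.5, |3|->3, |8|->10.5, |4|->4.5, |4|->4.5, |8|->10.5, |7|->9, |5|->6.5
Step 3: Attach original signs; sum ranks with positive sign and with negative sign.
W+ = 1 + 2 + 3 + 10.5 + 4.5 + 10.5 + 9 = 40.5
W- = 8 + 6.5 + 4.5 + 6.5 = 25.5
(Check: W+ + W- = 66 should equal n(n+1)/2 = 66.)
Step 4: Test statistic W = min(W+, W-) = 25.5.
Step 5: Ties in |d|, so use the tie-corrected normal approximation.
        E[W] = n(n+1)/4 = 11*12/4 = 33.
        Tie groups: |d|=4 (t=2), |d|=5 (t=2), |d|=8 (t=2); sum(t^3 - t) = 18.
        Var[W] = n(n+1)(2n+1)/24 - sum(t^3-t)/48 = 3036/24 - 18/48 = 126.125.
        z = (W - E[W]) / sqrt(Var[W]) = (25.5 - 33) / 11.2305 = -0.6678.
        Two-sided p = 2*Phi(z) = 0.504247.
Step 6: alpha = 0.05. fail to reject H0.

W+ = 40.5, W- = 25.5, W = min = 25.5, p = 0.504247, fail to reject H0.


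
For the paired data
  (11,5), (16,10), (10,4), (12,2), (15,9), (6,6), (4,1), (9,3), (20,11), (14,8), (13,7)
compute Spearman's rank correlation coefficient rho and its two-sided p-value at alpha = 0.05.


Step 1: Rank x and y separately (midranks; no ties here).
rank(x): 11->5, 16->10, 10->4, 12->6, 15->9, 6->2, 4->1, 9->3, 20->11, 14->8, 13->7
rank(y): 5->5, 10->10, 4->4, 2->2, 9->9, 6->6, 1->1, 3->3, 11->11, 8->8, 7->7
Step 2: d_i = R_x(i) - R_y(i); compute d_i^2.
  (5-5)^2=0, (10-10)^2=0, (4-4)^2=0, (6-2)^2=16, (9-9)^2=0, (2-6)^2=16, (1-1)^2=0, (3-3)^2=0, (11-11)^2=0, (8-8)^2=0, (7-7)^2=0
sum(d^2) = 32.
Step 3: rho = 1 - 6*32 / (11*(11^2 - 1)) = 1 - 192/1320 = 0.854545.
Step 4: Under H0, t = rho * sqrt((n-2)/(1-rho^2)) = 4.9360 ~ t(9).
Step 5: Two-sided p-value from the t-distribution with 9 df = 0.000807.
Step 6: alpha = 0.05. reject H0.

rho = 0.8545, p = 0.000807, reject H0 at alpha = 0.05.


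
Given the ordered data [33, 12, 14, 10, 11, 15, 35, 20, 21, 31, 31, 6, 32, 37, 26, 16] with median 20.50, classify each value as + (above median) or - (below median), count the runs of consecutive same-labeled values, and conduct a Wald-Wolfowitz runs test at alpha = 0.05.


Step 1: Compute median = 20.50; label A = above, B = below.
Labels in order: ABBBBBABAAABAAAB  (n_A = 8, n_B = 8)
Step 2: Count runs R = 8.
Step 3: Under H0 (random ordering), E[R] = 2*n_A*n_B/(n_A+n_B) + 1 = 2*8*8/16 + 1 = 9.0000.
        Var[R] = 2*n_A*n_B*(2*n_A*n_B - n_A - n_B) / ((n_A+n_B)^2 * (n_A+n_B-1)) = 14336/3840 = 3.7333.
        SD[R] = 1.9322.
Step 4: Continuity-corrected z = (R + 0.5 - E[R]) / SD[R] = (8 + 0.5 - 9.0000) / 1.9322 = -0.2588.
Step 5: Two-sided p-value via normal approximation = 2*(1 - Phi(|z|)) = 0.795809.
Step 6: alpha = 0.05. fail to reject H0.

R = 8, z = -0.2588, p = 0.795809, fail to reject H0.


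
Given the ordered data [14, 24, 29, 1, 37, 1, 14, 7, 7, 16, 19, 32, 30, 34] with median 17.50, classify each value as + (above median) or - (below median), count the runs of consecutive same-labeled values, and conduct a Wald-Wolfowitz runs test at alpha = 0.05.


Step 1: Compute median = 17.50; label A = above, B = below.
Labels in order: BAABABBBBBAAAA  (n_A = 7, n_B = 7)
Step 2: Count runs R = 6.
Step 3: Under H0 (random ordering), E[R] = 2*n_A*n_B/(n_A+n_B) + 1 = 2*7*7/14 + 1 = 8.0000.
        Var[R] = 2*n_A*n_B*(2*n_A*n_B - n_A - n_B) / ((n_A+n_B)^2 * (n_A+n_B-1)) = 8232/2548 = 3.2308.
        SD[R] = 1.7974.
Step 4: Continuity-corrected z = (R + 0.5 - E[R]) / SD[R] = (6 + 0.5 - 8.0000) / 1.7974 = -0.8345.
Step 5: Two-sided p-value via normal approximation = 2*(1 - Phi(|z|)) = 0.403986.
Step 6: alpha = 0.05. fail to reject H0.

R = 6, z = -0.8345, p = 0.403986, fail to reject H0.


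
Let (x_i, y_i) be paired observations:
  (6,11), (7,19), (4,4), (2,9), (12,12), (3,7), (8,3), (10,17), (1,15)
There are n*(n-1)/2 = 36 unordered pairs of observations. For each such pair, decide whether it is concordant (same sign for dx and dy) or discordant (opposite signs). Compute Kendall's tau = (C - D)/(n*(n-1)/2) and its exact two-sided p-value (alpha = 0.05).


Step 1: Enumerate the 36 unordered pairs (i,j) with i<j and classify each by sign(x_j-x_i) * sign(y_j-y_i).
  (1,2):dx=+1,dy=+8->C; (1,3):dx=-2,dy=-7->C; (1,4):dx=-4,dy=-2->C; (1,5):dx=+6,dy=+1->C
  (1,6):dx=-3,dy=-4->C; (1,7):dx=+2,dy=-8->D; (1,8):dx=+4,dy=+6->C; (1,9):dx=-5,dy=+4->D
  (2,3):dx=-3,dy=-15->C; (2,4):dx=-5,dy=-10->C; (2,5):dx=+5,dy=-7->D; (2,6):dx=-4,dy=-12->C
  (2,7):dx=+1,dy=-16->D; (2,8):dx=+3,dy=-2->D; (2,9):dx=-6,dy=-4->C; (3,4):dx=-2,dy=+5->D
  (3,5):dx=+8,dy=+8->C; (3,6):dx=-1,dy=+3->D; (3,7):dx=+4,dy=-1->D; (3,8):dx=+6,dy=+13->C
  (3,9):dx=-3,dy=+11->D; (4,5):dx=+10,dy=+3->C; (4,6):dx=+1,dy=-2->D; (4,7):dx=+6,dy=-6->D
  (4,8):dx=+8,dy=+8->C; (4,9):dx=-1,dy=+6->D; (5,6):dx=-9,dy=-5->C; (5,7):dx=-4,dy=-9->C
  (5,8):dx=-2,dy=+5->D; (5,9):dx=-11,dy=+3->D; (6,7):dx=+5,dy=-4->D; (6,8):dx=+7,dy=+10->C
  (6,9):dx=-2,dy=+8->D; (7,8):dx=+2,dy=+14->C; (7,9):dx=-7,dy=+12->D; (8,9):dx=-9,dy=-2->C
Step 2: C = 19, D = 17, total pairs = 36.
Step 3: tau = (C - D)/(n(n-1)/2) = (19 - 17)/36 = 0.055556.
Step 4: Exact two-sided p-value (enumerate n! = 362880 permutations of y under H0): p = 0.919455.
Step 5: alpha = 0.05. fail to reject H0.

tau_b = 0.0556 (C=19, D=17), p = 0.919455, fail to reject H0.


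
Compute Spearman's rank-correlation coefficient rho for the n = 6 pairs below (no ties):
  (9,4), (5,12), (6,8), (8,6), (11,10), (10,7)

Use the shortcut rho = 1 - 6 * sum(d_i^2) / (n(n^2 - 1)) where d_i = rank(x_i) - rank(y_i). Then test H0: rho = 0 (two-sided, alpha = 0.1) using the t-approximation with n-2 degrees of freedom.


Step 1: Rank x and y separately (midranks; no ties here).
rank(x): 9->4, 5->1, 6->2, 8->3, 11->6, 10->5
rank(y): 4->1, 12->6, 8->4, 6->2, 10->5, 7->3
Step 2: d_i = R_x(i) - R_y(i); compute d_i^2.
  (4-1)^2=9, (1-6)^2=25, (2-4)^2=4, (3-2)^2=1, (6-5)^2=1, (5-3)^2=4
sum(d^2) = 44.
Step 3: rho = 1 - 6*44 / (6*(6^2 - 1)) = 1 - 264/210 = -0.257143.
Step 4: Under H0, t = rho * sqrt((n-2)/(1-rho^2)) = -0.5322 ~ t(4).
Step 5: Two-sided p-value from the t-distribution with 4 df = 0.622787.
Step 6: alpha = 0.1. fail to reject H0.

rho = -0.2571, p = 0.622787, fail to reject H0 at alpha = 0.1.


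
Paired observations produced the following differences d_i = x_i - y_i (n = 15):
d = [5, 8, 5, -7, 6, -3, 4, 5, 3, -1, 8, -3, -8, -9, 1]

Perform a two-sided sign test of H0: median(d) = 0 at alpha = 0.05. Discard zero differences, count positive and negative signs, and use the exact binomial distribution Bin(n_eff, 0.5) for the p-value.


Step 1: Discard zero differences. Original n = 15; n_eff = number of nonzero differences = 15.
Nonzero differences (with sign): +5, +8, +5, -7, +6, -3, +4, +5, +3, -1, +8, -3, -8, -9, +1
Step 2: Count signs: positive = 9, negative = 6.
Step 3: Under H0: P(positive) = 0.5, so the number of positives S ~ Bin(15, 0.5).
Step 4: Two-sided exact p-value = sum of Bin(15,0.5) probabilities at or below the observed probability = 0.607239.
Step 5: alpha = 0.05. fail to reject H0.

n_eff = 15, pos = 9, neg = 6, p = 0.607239, fail to reject H0.


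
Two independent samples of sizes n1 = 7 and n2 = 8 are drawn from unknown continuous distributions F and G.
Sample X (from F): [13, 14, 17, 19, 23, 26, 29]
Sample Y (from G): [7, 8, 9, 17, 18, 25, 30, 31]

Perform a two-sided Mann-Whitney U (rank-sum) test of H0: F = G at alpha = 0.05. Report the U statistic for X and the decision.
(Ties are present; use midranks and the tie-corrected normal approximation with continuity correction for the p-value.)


Step 1: Combine and sort all 15 observations; assign midranks.
sorted (value, group): (7,Y), (8,Y), (9,Y), (13,X), (14,X), (17,X), (17,Y), (18,Y), (19,X), (23,X), (25,Y), (26,X), (29,X), (30,Y), (31,Y)
ranks: 7->1, 8->2, 9->3, 13->4, 14->5, 17->6.5, 17->6.5, 18->8, 19->9, 23->10, 25->11, 26->12, 29->13, 30->14, 31->15
Step 2: Rank sum for X: R1 = 4 + 5 + 6.5 + 9 + 10 + 12 + 13 = 59.5.
Step 3: U_X = R1 - n1(n1+1)/2 = 59.5 - 7*8/2 = 59.5 - 28 = 31.5.
       U_Y = n1*n2 - U_X = 56 - 31.5 = 24.5.
Step 4: Ties are present, so use the tie-corrected normal approximation (with continuity correction) for the p-value.
Step 5: p-value = 0.728221; compare to alpha = 0.05. fail to reject H0.

U_X = 31.5, p = 0.728221, fail to reject H0 at alpha = 0.05.


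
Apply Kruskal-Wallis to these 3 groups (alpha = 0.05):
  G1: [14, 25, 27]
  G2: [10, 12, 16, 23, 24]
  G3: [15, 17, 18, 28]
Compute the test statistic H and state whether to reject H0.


Step 1: Combine all N = 12 observations and assign midranks.
sorted (value, group, rank): (10,G2,1), (12,G2,2), (14,G1,3), (15,G3,4), (16,G2,5), (17,G3,6), (18,G3,7), (23,G2,8), (24,G2,9), (25,G1,10), (27,G1,11), (28,G3,12)
Step 2: Sum ranks within each group.
R_1 = 24 (n_1 = 3)
R_2 = 25 (n_2 = 5)
R_3 = 29 (n_3 = 4)
Step 3: H = 12/(N(N+1)) * sum(R_i^2/n_i) - 3(N+1)
     = 12/(12*13) * (24^2/3 + 25^2/5 + 29^2/4) - 3*13
     = 0.076923 * 527.25 - 39
     = 1.557692.
Step 4: No ties, so H is used without correction.
Step 5: Under H0, H ~ chi^2(2); p-value = 0.458935.
Step 6: alpha = 0.05. fail to reject H0.

H = 1.5577, df = 2, p = 0.458935, fail to reject H0.


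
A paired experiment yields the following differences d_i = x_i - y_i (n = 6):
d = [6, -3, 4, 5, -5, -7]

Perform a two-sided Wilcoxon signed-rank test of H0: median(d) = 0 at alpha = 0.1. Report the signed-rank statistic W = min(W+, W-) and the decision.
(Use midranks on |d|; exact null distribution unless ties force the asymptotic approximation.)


Step 1: Drop any zero differences (none here) and take |d_i|.
|d| = [6, 3, 4, 5, 5, 7]
Step 2: Midrank |d_i| (ties get averaged ranks).
ranks: |6|->5, |3|->1, |4|->2, |5|->3.5, |5|->3.5, |7|->6
Step 3: Attach original signs; sum ranks with positive sign and with negative sign.
W+ = 5 + 2 + 3.5 = 10.5
W- = 1 + 3.5 + 6 = 10.5
(Check: W+ + W- = 21 should equal n(n+1)/2 = 21.)
Step 4: Test statistic W = min(W+, W-) = 10.5.
Step 5: Ties in |d|, so use the tie-corrected normal approximation.
        E[W] = n(n+1)/4 = 6*7/4 = 10.5.
        Tie groups: |d|=5 (t=2); sum(t^3 - t) = 6.
        Var[W] = n(n+1)(2n+1)/24 - sum(t^3-t)/48 = 546/24 - 6/48 = 22.625.
        z = (W - E[W]) / sqrt(Var[W]) = (10.5 - 10.5) / 4.7566 = 0.0000.
        Two-sided p = 2*Phi(z) = 1.000000.
Step 6: alpha = 0.1. fail to reject H0.

W+ = 10.5, W- = 10.5, W = min = 10.5, p = 1.000000, fail to reject H0.


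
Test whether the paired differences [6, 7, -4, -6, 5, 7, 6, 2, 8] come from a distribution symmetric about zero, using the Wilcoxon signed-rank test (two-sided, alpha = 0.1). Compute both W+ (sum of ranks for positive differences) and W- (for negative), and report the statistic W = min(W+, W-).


Step 1: Drop any zero differences (none here) and take |d_i|.
|d| = [6, 7, 4, 6, 5, 7, 6, 2, 8]
Step 2: Midrank |d_i| (ties get averaged ranks).
ranks: |6|->5, |7|->7.5, |4|->2, |6|->5, |5|->3, |7|->7.5, |6|->5, |2|->1, |8|->9
Step 3: Attach original signs; sum ranks with positive sign and with negative sign.
W+ = 5 + 7.5 + 3 + 7.5 + 5 + 1 + 9 = 38
W- = 2 + 5 = 7
(Check: W+ + W- = 45 should equal n(n+1)/2 = 45.)
Step 4: Test statistic W = min(W+, W-) = 7.
Step 5: Ties in |d|, so use the tie-corrected normal approximation.
        E[W] = n(n+1)/4 = 9*10/4 = 22.5.
        Tie groups: |d|=6 (t=3), |d|=7 (t=2); sum(t^3 - t) = 30.
        Var[W] = n(n+1)(2n+1)/24 - sum(t^3-t)/48 = 1710/24 - 30/48 = 70.625.
        z = (W - E[W]) / sqrt(Var[W]) = (7 - 22.5) / 8.4039 = -1.8444.
        Two-sided p = 2*Phi(z) = 0.065127.
Step 6: alpha = 0.1. reject H0.

W+ = 38, W- = 7, W = min = 7, p = 0.065127, reject H0.


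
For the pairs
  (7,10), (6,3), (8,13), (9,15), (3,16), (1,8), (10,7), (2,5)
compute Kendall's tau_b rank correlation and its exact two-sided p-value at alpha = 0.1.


Step 1: Enumerate the 28 unordered pairs (i,j) with i<j and classify each by sign(x_j-x_i) * sign(y_j-y_i).
  (1,2):dx=-1,dy=-7->C; (1,3):dx=+1,dy=+3->C; (1,4):dx=+2,dy=+5->C; (1,5):dx=-4,dy=+6->D
  (1,6):dx=-6,dy=-2->C; (1,7):dx=+3,dy=-3->D; (1,8):dx=-5,dy=-5->C; (2,3):dx=+2,dy=+10->C
  (2,4):dx=+3,dy=+12->C; (2,5):dx=-3,dy=+13->D; (2,6):dx=-5,dy=+5->D; (2,7):dx=+4,dy=+4->C
  (2,8):dx=-4,dy=+2->D; (3,4):dx=+1,dy=+2->C; (3,5):dx=-5,dy=+3->D; (3,6):dx=-7,dy=-5->C
  (3,7):dx=+2,dy=-6->D; (3,8):dx=-6,dy=-8->C; (4,5):dx=-6,dy=+1->D; (4,6):dx=-8,dy=-7->C
  (4,7):dx=+1,dy=-8->D; (4,8):dx=-7,dy=-10->C; (5,6):dx=-2,dy=-8->C; (5,7):dx=+7,dy=-9->D
  (5,8):dx=-1,dy=-11->C; (6,7):dx=+9,dy=-1->D; (6,8):dx=+1,dy=-3->D; (7,8):dx=-8,dy=-2->C
Step 2: C = 16, D = 12, total pairs = 28.
Step 3: tau = (C - D)/(n(n-1)/2) = (16 - 12)/28 = 0.142857.
Step 4: Exact two-sided p-value (enumerate n! = 40320 permutations of y under H0): p = 0.719544.
Step 5: alpha = 0.1. fail to reject H0.

tau_b = 0.1429 (C=16, D=12), p = 0.719544, fail to reject H0.
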